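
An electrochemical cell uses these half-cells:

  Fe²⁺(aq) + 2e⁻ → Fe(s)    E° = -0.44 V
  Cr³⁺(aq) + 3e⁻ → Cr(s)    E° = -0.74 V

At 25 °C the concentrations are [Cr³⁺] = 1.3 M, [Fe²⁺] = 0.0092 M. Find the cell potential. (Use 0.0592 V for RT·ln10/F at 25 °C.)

0.237 V

The Fe²⁺/Fe couple has the higher reduction potential and acts as the cathode, so E°_cell = -0.44 − (-0.74) = 0.30 V.
Balancing electrons gives n = 6; the reaction quotient is Q = [Cr³⁺]^2/[Fe²⁺]^3 = 2.17 × 10^6.
At 25 °C, E = E° − (0.0592/n) log Q = 0.30 − (0.0592/6)(6.337) = 0.300 − 0.063 = 0.237 V.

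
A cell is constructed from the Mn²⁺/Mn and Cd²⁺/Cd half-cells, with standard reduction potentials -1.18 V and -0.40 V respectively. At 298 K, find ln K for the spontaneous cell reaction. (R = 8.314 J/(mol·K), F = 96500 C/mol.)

E°_cell = -0.40 − (-1.18) = 0.78 V, with n = 2 electrons transferred.
At equilibrium E = 0, so the Nernst equation gives ln K = nFE°/RT = (2)(96500)(0.78)/((8.314)(298)) = 60.76.

ln K = 60.8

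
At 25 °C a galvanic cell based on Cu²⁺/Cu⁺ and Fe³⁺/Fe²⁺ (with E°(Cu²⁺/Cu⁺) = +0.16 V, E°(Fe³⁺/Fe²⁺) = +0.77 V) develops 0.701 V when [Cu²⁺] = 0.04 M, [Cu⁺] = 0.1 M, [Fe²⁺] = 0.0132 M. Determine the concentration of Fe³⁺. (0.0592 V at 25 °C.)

0.18 M

From the Nernst equation, log Q = n(E° − E)/0.0592 = 1(0.61 − 0.701)/0.0592 = -1.537, so Q = 0.0290.
With Q = [Cu²⁺]·[Fe²⁺]/([Cu⁺]·[Fe³⁺]) and the known concentrations, [Fe³⁺] in the denominator gives [Fe³⁺] = 0.18 M.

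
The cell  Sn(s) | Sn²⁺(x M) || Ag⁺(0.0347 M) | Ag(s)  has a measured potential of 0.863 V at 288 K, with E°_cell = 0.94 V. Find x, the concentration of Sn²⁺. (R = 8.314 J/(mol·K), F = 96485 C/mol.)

0.6 M

From the Nernst equation, ln Q = nF(E° − E)/RT = 2×96485×(0.94 − 0.863)/(8.314×288) = 6.206, so Q = 495.
With Q = [Sn²⁺]/[Ag⁺]^2 and the known concentrations, [Sn²⁺] in the numerator gives [Sn²⁺] = 0.6 M.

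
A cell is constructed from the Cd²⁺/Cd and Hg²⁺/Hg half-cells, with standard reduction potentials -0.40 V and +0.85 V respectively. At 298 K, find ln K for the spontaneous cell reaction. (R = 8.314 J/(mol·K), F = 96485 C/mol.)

E°_cell = +0.85 − (-0.40) = 1.25 V, with n = 2 electrons transferred.
At equilibrium E = 0, so the Nernst equation gives ln K = nFE°/RT = (2)(96485)(1.25)/((8.314)(298)) = 97.36.

ln K = 97.4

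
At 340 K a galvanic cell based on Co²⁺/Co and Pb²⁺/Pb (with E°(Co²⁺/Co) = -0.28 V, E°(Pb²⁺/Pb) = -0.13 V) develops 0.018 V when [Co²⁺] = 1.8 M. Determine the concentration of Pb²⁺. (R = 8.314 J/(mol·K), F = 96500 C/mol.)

From the Nernst equation, ln Q = nF(E° − E)/RT = 2×96500×(0.15 − 0.018)/(8.314×340) = 9.012, so Q = 8200.
With Q = [Co²⁺]/[Pb²⁺] and the known concentrations, [Pb²⁺] in the denominator gives [Pb²⁺] = 2.2 × 10^-4 M.

2.2 × 10^-4 M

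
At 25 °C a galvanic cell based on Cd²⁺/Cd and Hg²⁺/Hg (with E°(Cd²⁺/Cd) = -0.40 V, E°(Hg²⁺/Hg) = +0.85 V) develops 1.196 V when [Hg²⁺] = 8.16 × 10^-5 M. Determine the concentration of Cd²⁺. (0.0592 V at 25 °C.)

From the Nernst equation, log Q = n(E° − E)/0.0592 = 2(1.25 − 1.196)/0.0592 = 1.824, so Q = 66.7.
With Q = [Cd²⁺]/[Hg²⁺] and the known concentrations, [Cd²⁺] in the numerator gives [Cd²⁺] = 0.0054 M.

0.0054 M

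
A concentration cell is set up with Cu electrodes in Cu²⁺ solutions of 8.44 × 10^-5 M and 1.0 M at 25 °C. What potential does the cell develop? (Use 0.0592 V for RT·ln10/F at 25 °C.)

0.12 V

Both half-cells are Cu²⁺/Cu, so E°_cell = 0. The concentrated side is the cathode; the cell reaction moves Cu²⁺ from high to low concentration with n = 2.
Q = [Cu²⁺]_dilute/[Cu²⁺]_conc = 8.44 × 10^-5/1.0 = 8.44 × 10^-5.
E = 0 − (0.0592/2) log Q = −(0.0592/2)(-4.074) = 0.1206 V.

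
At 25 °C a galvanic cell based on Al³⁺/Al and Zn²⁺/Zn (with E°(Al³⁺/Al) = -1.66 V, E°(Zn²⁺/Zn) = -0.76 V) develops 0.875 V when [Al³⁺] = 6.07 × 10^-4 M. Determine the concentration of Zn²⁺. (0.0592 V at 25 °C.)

From the Nernst equation, log Q = n(E° − E)/0.0592 = 6(0.90 − 0.875)/0.0592 = 2.534, so Q = 342.
With Q = [Al³⁺]^2/[Zn²⁺]^3 and the known concentrations, [Zn²⁺]^3 in the denominator gives [Zn²⁺] = 0.001 M.

0.001 M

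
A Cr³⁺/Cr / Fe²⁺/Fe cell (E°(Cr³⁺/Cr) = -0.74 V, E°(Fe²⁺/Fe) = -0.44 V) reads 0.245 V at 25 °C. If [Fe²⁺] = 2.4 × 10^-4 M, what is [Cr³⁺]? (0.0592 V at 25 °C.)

From the Nernst equation, log Q = n(E° − E)/0.0592 = 6(0.30 − 0.245)/0.0592 = 5.574, so Q = 3.75 × 10^5.
With Q = [Cr³⁺]^2/[Fe²⁺]^3 and the known concentrations, [Cr³⁺]^2 in the numerator gives [Cr³⁺] = 0.0023 M.

0.0023 M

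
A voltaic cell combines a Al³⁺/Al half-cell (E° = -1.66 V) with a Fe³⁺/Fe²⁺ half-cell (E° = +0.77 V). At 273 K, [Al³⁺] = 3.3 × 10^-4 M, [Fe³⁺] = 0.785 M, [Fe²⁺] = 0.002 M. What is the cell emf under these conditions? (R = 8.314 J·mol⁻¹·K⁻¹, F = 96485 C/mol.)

2.63 V

The Fe³⁺/Fe²⁺ couple has the higher reduction potential and acts as the cathode, so E°_cell = +0.77 − (-1.66) = 2.43 V.
Balancing electrons gives n = 3; the reaction quotient is Q = [Al³⁺]·[Fe²⁺]^3/[Fe³⁺]^3 = 5.46 × 10^-12.
E = E° − (RT/nF) ln Q = 2.43 − (8.314×273)/(3×96485) × (-25.934) = 2.430 + 0.203 = 2.633 V.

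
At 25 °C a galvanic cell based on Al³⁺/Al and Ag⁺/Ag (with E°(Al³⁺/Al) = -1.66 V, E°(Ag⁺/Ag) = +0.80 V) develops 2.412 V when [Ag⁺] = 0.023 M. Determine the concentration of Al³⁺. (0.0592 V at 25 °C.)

0.0033 M

From the Nernst equation, log Q = n(E° − E)/0.0592 = 3(2.46 − 2.412)/0.0592 = 2.432, so Q = 271.
With Q = [Al³⁺]/[Ag⁺]^3 and the known concentrations, [Al³⁺] in the numerator gives [Al³⁺] = 0.0033 M.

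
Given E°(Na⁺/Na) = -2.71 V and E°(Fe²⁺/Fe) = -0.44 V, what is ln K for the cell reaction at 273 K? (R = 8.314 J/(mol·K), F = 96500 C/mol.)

ln K = 193.0

E°_cell = -0.44 − (-2.71) = 2.27 V, with n = 2 electrons transferred.
At equilibrium E = 0, so the Nernst equation gives ln K = nFE°/RT = (2)(96500)(2.27)/((8.314)(273)) = 193.02.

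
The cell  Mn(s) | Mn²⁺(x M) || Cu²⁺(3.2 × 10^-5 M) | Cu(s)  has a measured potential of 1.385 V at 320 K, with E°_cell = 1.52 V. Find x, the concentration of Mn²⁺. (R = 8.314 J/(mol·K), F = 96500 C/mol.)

0.57 M

From the Nernst equation, ln Q = nF(E° − E)/RT = 2×96500×(1.52 − 1.385)/(8.314×320) = 9.793, so Q = 1.79 × 10^4.
With Q = [Mn²⁺]/[Cu²⁺] and the known concentrations, [Mn²⁺] in the numerator gives [Mn²⁺] = 0.57 M.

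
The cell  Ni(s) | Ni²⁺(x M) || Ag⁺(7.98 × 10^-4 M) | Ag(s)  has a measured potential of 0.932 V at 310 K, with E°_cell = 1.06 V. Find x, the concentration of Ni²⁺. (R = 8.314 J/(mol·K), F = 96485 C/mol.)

From the Nernst equation, ln Q = nF(E° − E)/RT = 2×96485×(1.06 − 0.932)/(8.314×310) = 9.584, so Q = 1.45 × 10^4.
With Q = [Ni²⁺]/[Ag⁺]^2 and the known concentrations, [Ni²⁺] in the numerator gives [Ni²⁺] = 0.0092 M.

0.0092 M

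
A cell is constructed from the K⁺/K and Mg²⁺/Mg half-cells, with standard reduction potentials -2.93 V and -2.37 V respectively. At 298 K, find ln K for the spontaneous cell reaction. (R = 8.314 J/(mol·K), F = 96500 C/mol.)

ln K = 43.6

E°_cell = -2.37 − (-2.93) = 0.56 V, with n = 2 electrons transferred.
At equilibrium E = 0, so the Nernst equation gives ln K = nFE°/RT = (2)(96500)(0.56)/((8.314)(298)) = 43.62.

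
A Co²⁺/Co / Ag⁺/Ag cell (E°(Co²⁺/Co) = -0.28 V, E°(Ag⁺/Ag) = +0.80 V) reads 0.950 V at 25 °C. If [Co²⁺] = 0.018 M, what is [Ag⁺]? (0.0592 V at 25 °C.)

From the Nernst equation, log Q = n(E° − E)/0.0592 = 2(1.08 − 0.950)/0.0592 = 4.392, so Q = 2.47 × 10^4.
With Q = [Co²⁺]/[Ag⁺]^2 and the known concentrations, [Ag⁺]^2 in the denominator gives [Ag⁺] = 8.5 × 10^-4 M.

8.5 × 10^-4 M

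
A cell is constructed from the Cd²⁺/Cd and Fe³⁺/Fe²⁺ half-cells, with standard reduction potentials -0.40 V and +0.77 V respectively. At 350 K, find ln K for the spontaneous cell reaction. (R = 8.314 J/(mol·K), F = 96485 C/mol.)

ln K = 77.6

E°_cell = +0.77 − (-0.40) = 1.17 V, with n = 2 electrons transferred.
At equilibrium E = 0, so the Nernst equation gives ln K = nFE°/RT = (2)(96485)(1.17)/((8.314)(350)) = 77.59.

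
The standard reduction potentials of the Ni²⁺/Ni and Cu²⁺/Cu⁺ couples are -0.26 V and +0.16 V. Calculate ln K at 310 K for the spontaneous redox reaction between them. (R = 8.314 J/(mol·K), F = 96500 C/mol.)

E°_cell = +0.16 − (-0.26) = 0.42 V, with n = 2 electrons transferred.
At equilibrium E = 0, so the Nernst equation gives ln K = nFE°/RT = (2)(96500)(0.42)/((8.314)(310)) = 31.45.

ln K = 31.5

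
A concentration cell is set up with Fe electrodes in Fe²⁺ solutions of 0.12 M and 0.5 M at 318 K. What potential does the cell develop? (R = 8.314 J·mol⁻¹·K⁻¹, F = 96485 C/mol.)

0.020 V

Both half-cells are Fe²⁺/Fe, so E°_cell = 0. The concentrated side is the cathode; the cell reaction moves Fe²⁺ from high to low concentration with n = 2.
Q = [Fe²⁺]_dilute/[Fe²⁺]_conc = 0.12/0.5 = 0.240.
E = 0 − (RT/nF) ln Q = −((8.314×318)/(2×96485))(-1.427) = 0.0196 V.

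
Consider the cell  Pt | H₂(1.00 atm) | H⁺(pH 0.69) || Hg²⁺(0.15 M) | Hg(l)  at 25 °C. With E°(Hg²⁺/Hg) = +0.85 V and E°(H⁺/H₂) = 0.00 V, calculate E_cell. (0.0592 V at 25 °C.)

0.87 V

The Hg²⁺/Hg couple is the cathode, so E°_cell = 0.85 V; n = 2.
[H⁺] = 10^(−0.69) = 0.20 M, and Q = [H⁺]^2 / ([Hg²⁺]·P(H₂)) = 0.278.
E = E° − (0.0592/2) log Q = 0.85 − (0.0592/2)(-0.556) = 0.866 V.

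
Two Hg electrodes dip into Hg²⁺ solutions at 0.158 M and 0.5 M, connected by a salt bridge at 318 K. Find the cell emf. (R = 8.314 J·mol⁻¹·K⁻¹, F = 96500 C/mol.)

0.016 V

Both half-cells are Hg²⁺/Hg, so E°_cell = 0. The concentrated side is the cathode; the cell reaction moves Hg²⁺ from high to low concentration with n = 2.
Q = [Hg²⁺]_dilute/[Hg²⁺]_conc = 0.158/0.5 = 0.316.
E = 0 − (RT/nF) ln Q = −((8.314×318)/(2×96500))(-1.152) = 0.0158 V.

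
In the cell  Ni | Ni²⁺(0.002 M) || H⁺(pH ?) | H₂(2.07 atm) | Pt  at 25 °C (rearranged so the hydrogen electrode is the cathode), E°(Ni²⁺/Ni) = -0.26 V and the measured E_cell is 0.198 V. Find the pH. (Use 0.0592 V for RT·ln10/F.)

pH = 2.24

E°_cell = 0.26 V and n = 2.
log Q = n(E° − E)/0.0592 = 2×(0.26 − 0.198)/0.0592 = 2.095.
With Q = [Ni²⁺]·P(H₂) / [H⁺]^2, solving for [H⁺] gives log[H⁺] = -2.239, so pH = 2.24.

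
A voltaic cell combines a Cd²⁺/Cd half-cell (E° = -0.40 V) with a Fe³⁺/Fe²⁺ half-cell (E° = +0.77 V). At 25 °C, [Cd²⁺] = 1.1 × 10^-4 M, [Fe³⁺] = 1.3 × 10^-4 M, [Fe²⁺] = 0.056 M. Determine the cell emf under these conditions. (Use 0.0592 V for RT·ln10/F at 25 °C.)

The Fe³⁺/Fe²⁺ couple has the higher reduction potential and acts as the cathode, so E°_cell = +0.77 − (-0.40) = 1.17 V.
Balancing electrons gives n = 2; the reaction quotient is Q = [Cd²⁺]·[Fe²⁺]^2/[Fe³⁺]^2 = 20.4.
At 25 °C, E = E° − (0.0592/n) log Q = 1.17 − (0.0592/2)(1.310) = 1.170 − 0.039 = 1.131 V.

1.13 V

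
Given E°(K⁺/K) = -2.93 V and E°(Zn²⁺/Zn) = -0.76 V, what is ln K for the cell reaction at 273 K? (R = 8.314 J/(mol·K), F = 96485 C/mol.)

ln K = 184.5

E°_cell = -0.76 − (-2.93) = 2.17 V, with n = 2 electrons transferred.
At equilibrium E = 0, so the Nernst equation gives ln K = nFE°/RT = (2)(96485)(2.17)/((8.314)(273)) = 184.49.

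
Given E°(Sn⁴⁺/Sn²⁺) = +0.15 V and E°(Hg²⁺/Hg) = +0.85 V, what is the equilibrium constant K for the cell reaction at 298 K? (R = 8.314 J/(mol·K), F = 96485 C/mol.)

4.8 × 10^23

E°_cell = +0.85 − (+0.15) = 0.70 V, with n = 2 electrons transferred.
At equilibrium E = 0, so the Nernst equation gives ln K = nFE°/RT = (2)(96485)(0.70)/((8.314)(298)) = 54.52.
K = e^54.52 = 4.8 × 10^23.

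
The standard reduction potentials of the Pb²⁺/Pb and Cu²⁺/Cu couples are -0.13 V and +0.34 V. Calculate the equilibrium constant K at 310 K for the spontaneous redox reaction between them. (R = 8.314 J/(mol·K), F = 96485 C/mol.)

1.9 × 10^15

E°_cell = +0.34 − (-0.13) = 0.47 V, with n = 2 electrons transferred.
At equilibrium E = 0, so the Nernst equation gives ln K = nFE°/RT = (2)(96485)(0.47)/((8.314)(310)) = 35.19.
K = e^35.19 = 1.9 × 10^15.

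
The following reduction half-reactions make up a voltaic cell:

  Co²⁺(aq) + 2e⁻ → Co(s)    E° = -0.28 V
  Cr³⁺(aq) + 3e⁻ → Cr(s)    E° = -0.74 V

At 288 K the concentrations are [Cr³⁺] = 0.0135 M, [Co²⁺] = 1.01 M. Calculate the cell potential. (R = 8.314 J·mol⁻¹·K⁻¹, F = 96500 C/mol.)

0.496 V

The Co²⁺/Co couple has the higher reduction potential and acts as the cathode, so E°_cell = -0.28 − (-0.74) = 0.46 V.
Balancing electrons gives n = 6; the reaction quotient is Q = [Cr³⁺]^2/[Co²⁺]^3 = 1.77 × 10^-4.
E = E° − (RT/nF) ln Q = 0.46 − (8.314×288)/(6×96500) × (-8.640) = 0.460 + 0.036 = 0.496 V.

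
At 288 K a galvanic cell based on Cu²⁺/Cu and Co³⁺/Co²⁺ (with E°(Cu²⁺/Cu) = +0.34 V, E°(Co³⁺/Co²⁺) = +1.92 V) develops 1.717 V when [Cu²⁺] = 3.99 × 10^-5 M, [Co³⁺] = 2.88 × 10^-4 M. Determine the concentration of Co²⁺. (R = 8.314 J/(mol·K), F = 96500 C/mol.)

From the Nernst equation, ln Q = nF(E° − E)/RT = 2×96500×(1.58 − 1.717)/(8.314×288) = -11.043, so Q = 1.6 × 10^-5.
With Q = [Cu²⁺]·[Co²⁺]^2/[Co³⁺]^2 and the known concentrations, [Co²⁺]^2 in the numerator gives [Co²⁺] = 1.8 × 10^-4 M.

1.8 × 10^-4 M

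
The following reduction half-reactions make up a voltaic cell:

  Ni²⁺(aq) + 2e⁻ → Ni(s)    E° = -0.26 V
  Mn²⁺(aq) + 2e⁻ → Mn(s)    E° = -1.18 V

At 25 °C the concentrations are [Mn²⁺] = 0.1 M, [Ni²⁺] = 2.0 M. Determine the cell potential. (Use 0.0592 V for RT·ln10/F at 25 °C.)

0.959 V

The Ni²⁺/Ni couple has the higher reduction potential and acts as the cathode, so E°_cell = -0.26 − (-1.18) = 0.92 V.
Balancing electrons gives n = 2; the reaction quotient is Q = [Mn²⁺]/[Ni²⁺] = 0.0500.
At 25 °C, E = E° − (0.0592/n) log Q = 0.92 − (0.0592/2)(-1.301) = 0.920 + 0.039 = 0.959 V.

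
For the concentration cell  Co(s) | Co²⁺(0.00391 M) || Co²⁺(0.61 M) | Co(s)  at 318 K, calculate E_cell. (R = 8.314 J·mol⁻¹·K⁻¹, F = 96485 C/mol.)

Both half-cells are Co²⁺/Co, so E°_cell = 0. The concentrated side is the cathode; the cell reaction moves Co²⁺ from high to low concentration with n = 2.
Q = [Co²⁺]_dilute/[Co²⁺]_conc = 0.00391/0.61 = 0.00641.
E = 0 − (RT/nF) ln Q = −((8.314×318)/(2×96485))(-5.050) = 0.0692 V.

0.069 V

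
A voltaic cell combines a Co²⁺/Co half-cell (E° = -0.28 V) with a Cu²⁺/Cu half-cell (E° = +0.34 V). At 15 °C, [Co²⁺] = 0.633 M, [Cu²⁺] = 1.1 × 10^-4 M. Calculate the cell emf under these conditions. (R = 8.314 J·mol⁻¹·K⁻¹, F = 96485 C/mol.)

0.513 V

The Cu²⁺/Cu couple has the higher reduction potential and acts as the cathode, so E°_cell = +0.34 − (-0.28) = 0.62 V.
Balancing electrons gives n = 2; the reaction quotient is Q = [Co²⁺]/[Cu²⁺] = 5750.
E = E° − (RT/nF) ln Q = 0.62 − (8.314×288)/(2×96485) × (8.658) = 0.620 − 0.107 = 0.513 V.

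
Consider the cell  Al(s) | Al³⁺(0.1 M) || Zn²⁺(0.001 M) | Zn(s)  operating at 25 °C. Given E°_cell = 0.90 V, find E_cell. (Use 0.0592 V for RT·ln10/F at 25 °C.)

0.831 V

Balancing electrons gives n = 6; the reaction quotient is Q = [Al³⁺]^2/[Zn²⁺]^3 = 1 × 10^7.
At 25 °C, E = E° − (0.0592/n) log Q = 0.90 − (0.0592/6)(7.000) = 0.900 − 0.069 = 0.831 V.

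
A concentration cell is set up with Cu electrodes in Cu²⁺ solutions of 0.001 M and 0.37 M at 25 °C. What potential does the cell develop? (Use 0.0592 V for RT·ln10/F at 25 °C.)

Both half-cells are Cu²⁺/Cu, so E°_cell = 0. The concentrated side is the cathode; the cell reaction moves Cu²⁺ from high to low concentration with n = 2.
Q = [Cu²⁺]_dilute/[Cu²⁺]_conc = 0.001/0.37 = 0.00270.
E = 0 − (0.0592/2) log Q = −(0.0592/2)(-2.568) = 0.0760 V.

0.076 V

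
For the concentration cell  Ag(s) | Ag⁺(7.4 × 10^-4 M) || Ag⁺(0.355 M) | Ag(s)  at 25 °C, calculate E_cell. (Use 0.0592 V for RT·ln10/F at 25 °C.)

0.16 V

Both half-cells are Ag⁺/Ag, so E°_cell = 0. The concentrated side is the cathode; the cell reaction moves Ag⁺ from high to low concentration with n = 1.
Q = [Ag⁺]_dilute/[Ag⁺]_conc = 7.4 × 10^-4/0.355 = 0.00208.
E = 0 − (0.0592/1) log Q = −(0.0592/1)(-2.681) = 0.1587 V.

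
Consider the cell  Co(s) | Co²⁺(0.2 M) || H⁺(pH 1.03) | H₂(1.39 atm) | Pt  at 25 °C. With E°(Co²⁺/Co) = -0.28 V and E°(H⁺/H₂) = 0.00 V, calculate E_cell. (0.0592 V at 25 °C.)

The hydrogen couple is the cathode, so E°_cell = 0.28 V; n = 2.
[H⁺] = 10^(−1.03) = 0.093 M, and Q = [Co²⁺]·P(H₂) / [H⁺]^2 = 31.9.
E = E° − (0.0592/2) log Q = 0.28 − (0.0592/2)(1.504) = 0.235 V.

0.24 V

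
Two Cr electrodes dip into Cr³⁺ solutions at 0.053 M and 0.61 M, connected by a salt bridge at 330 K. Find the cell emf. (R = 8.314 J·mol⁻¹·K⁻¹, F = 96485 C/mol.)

Both half-cells are Cr³⁺/Cr, so E°_cell = 0. The concentrated side is the cathode; the cell reaction moves Cr³⁺ from high to low concentration with n = 3.
Q = [Cr³⁺]_dilute/[Cr³⁺]_conc = 0.053/0.61 = 0.0869.
E = 0 − (RT/nF) ln Q = −((8.314×330)/(3×96485))(-2.443) = 0.0232 V.

0.023 V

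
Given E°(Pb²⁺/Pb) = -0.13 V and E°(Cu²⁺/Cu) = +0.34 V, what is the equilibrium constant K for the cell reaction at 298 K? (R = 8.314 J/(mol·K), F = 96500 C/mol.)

E°_cell = +0.34 − (-0.13) = 0.47 V, with n = 2 electrons transferred.
At equilibrium E = 0, so the Nernst equation gives ln K = nFE°/RT = (2)(96500)(0.47)/((8.314)(298)) = 36.61.
K = e^36.61 = 8 × 10^15.

8 × 10^15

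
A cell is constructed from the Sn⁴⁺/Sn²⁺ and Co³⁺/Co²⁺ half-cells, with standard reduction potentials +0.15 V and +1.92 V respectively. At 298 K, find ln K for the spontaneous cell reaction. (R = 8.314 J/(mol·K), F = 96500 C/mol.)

ln K = 137.9

E°_cell = +1.92 − (+0.15) = 1.77 V, with n = 2 electrons transferred.
At equilibrium E = 0, so the Nernst equation gives ln K = nFE°/RT = (2)(96500)(1.77)/((8.314)(298)) = 137.88.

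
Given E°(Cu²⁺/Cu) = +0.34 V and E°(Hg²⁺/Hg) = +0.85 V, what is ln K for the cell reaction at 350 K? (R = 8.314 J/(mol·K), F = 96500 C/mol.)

E°_cell = +0.85 − (+0.34) = 0.51 V, with n = 2 electrons transferred.
At equilibrium E = 0, so the Nernst equation gives ln K = nFE°/RT = (2)(96500)(0.51)/((8.314)(350)) = 33.83.

ln K = 33.8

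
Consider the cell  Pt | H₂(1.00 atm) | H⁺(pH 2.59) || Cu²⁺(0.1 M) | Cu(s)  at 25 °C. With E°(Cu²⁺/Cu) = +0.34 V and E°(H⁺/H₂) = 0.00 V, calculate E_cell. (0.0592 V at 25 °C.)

0.46 V

The Cu²⁺/Cu couple is the cathode, so E°_cell = 0.34 V; n = 2.
[H⁺] = 10^(−2.59) = 0.0026 M, and Q = [H⁺]^2 / ([Cu²⁺]·P(H₂)) = 6.61 × 10^-5.
E = E° − (0.0592/2) log Q = 0.34 − (0.0592/2)(-4.180) = 0.464 V.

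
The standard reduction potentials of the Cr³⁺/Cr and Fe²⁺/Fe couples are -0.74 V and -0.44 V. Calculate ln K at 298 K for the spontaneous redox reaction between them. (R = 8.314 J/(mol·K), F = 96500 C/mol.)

ln K = 70.1

E°_cell = -0.44 − (-0.74) = 0.30 V, with n = 6 electrons transferred.
At equilibrium E = 0, so the Nernst equation gives ln K = nFE°/RT = (6)(96500)(0.30)/((8.314)(298)) = 70.11.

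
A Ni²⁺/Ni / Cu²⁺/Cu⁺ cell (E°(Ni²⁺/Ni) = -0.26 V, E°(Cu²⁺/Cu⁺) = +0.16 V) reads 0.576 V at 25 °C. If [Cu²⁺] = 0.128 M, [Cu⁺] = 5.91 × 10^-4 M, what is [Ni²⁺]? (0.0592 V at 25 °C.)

0.25 M

From the Nernst equation, log Q = n(E° − E)/0.0592 = 2(0.42 − 0.576)/0.0592 = -5.270, so Q = 5.37 × 10^-6.
With Q = [Ni²⁺]·[Cu⁺]^2/[Cu²⁺]^2 and the known concentrations, [Ni²⁺] in the numerator gives [Ni²⁺] = 0.25 M.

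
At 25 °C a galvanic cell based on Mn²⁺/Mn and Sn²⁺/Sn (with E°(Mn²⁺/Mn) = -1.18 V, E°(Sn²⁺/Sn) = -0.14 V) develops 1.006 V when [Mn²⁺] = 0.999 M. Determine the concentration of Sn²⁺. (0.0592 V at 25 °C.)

From the Nernst equation, log Q = n(E° − E)/0.0592 = 2(1.04 − 1.006)/0.0592 = 1.149, so Q = 14.1.
With Q = [Mn²⁺]/[Sn²⁺] and the known concentrations, [Sn²⁺] in the denominator gives [Sn²⁺] = 0.071 M.

0.071 M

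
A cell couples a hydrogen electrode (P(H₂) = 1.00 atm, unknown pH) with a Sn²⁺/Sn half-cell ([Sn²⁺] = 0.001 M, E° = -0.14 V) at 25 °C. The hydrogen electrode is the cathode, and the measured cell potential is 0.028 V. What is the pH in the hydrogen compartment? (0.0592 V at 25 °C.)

pH = 3.39

E°_cell = 0.14 V and n = 2.
log Q = n(E° − E)/0.0592 = 2×(0.14 − 0.028)/0.0592 = 3.784.
With Q = [Sn²⁺]·P(H₂) / [H⁺]^2, solving for [H⁺] gives log[H⁺] = -3.392, so pH = 3.39.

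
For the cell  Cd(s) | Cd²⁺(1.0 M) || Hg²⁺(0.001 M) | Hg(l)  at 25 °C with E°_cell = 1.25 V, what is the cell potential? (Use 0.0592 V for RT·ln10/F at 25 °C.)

1.16 V

Balancing electrons gives n = 2; the reaction quotient is Q = [Cd²⁺]/[Hg²⁺] = 1000.
At 25 °C, E = E° − (0.0592/n) log Q = 1.25 − (0.0592/2)(3.000) = 1.250 − 0.089 = 1.161 V.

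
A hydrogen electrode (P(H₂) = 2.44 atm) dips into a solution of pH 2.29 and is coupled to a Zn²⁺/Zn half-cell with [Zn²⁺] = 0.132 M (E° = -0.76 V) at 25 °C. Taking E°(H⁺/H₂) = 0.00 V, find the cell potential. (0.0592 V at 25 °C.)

The hydrogen couple is the cathode, so E°_cell = 0.76 V; n = 2.
[H⁺] = 10^(−2.29) = 0.0051 M, and Q = [Zn²⁺]·P(H₂) / [H⁺]^2 = 1.22 × 10^4.
E = E° − (0.0592/2) log Q = 0.76 − (0.0592/2)(4.088) = 0.639 V.

0.64 V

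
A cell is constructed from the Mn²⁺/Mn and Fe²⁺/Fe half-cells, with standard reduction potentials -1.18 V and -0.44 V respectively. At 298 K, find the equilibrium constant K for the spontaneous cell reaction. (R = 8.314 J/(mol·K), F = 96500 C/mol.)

1.1 × 10^25

E°_cell = -0.44 − (-1.18) = 0.74 V, with n = 2 electrons transferred.
At equilibrium E = 0, so the Nernst equation gives ln K = nFE°/RT = (2)(96500)(0.74)/((8.314)(298)) = 57.65.
K = e^57.65 = 1.1 × 10^25.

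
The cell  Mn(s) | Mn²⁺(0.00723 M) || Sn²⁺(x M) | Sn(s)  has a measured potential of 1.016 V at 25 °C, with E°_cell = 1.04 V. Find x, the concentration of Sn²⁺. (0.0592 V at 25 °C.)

0.0011 M

From the Nernst equation, log Q = n(E° − E)/0.0592 = 2(1.04 − 1.016)/0.0592 = 0.811, so Q = 6.47.
With Q = [Mn²⁺]/[Sn²⁺] and the known concentrations, [Sn²⁺] in the denominator gives [Sn²⁺] = 0.0011 M.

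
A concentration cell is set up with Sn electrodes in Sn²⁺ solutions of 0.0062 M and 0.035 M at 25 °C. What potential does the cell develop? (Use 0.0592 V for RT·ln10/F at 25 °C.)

0.022 V

Both half-cells are Sn²⁺/Sn, so E°_cell = 0. The concentrated side is the cathode; the cell reaction moves Sn²⁺ from high to low concentration with n = 2.
Q = [Sn²⁺]_dilute/[Sn²⁺]_conc = 0.0062/0.035 = 0.177.
E = 0 − (0.0592/2) log Q = −(0.0592/2)(-0.752) = 0.0223 V.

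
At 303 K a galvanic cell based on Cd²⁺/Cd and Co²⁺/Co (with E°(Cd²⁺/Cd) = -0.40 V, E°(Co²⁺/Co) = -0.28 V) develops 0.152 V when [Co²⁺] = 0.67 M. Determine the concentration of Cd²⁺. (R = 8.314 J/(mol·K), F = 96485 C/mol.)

0.058 M

From the Nernst equation, ln Q = nF(E° − E)/RT = 2×96485×(0.12 − 0.152)/(8.314×303) = -2.451, so Q = 0.0862.
With Q = [Cd²⁺]/[Co²⁺] and the known concentrations, [Cd²⁺] in the numerator gives [Cd²⁺] = 0.058 M.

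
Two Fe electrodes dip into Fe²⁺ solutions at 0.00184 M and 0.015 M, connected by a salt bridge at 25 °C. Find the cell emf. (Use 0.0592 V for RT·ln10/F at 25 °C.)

0.027 V

Both half-cells are Fe²⁺/Fe, so E°_cell = 0. The concentrated side is the cathode; the cell reaction moves Fe²⁺ from high to low concentration with n = 2.
Q = [Fe²⁺]_dilute/[Fe²⁺]_conc = 0.00184/0.015 = 0.123.
E = 0 − (0.0592/2) log Q = −(0.0592/2)(-0.911) = 0.0270 V.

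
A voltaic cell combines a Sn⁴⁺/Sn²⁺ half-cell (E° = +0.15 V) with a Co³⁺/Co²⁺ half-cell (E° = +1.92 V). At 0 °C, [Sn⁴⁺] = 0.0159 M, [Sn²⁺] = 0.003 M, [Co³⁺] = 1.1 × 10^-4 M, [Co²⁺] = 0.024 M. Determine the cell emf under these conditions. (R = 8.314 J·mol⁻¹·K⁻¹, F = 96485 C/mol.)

1.62 V

The Co³⁺/Co²⁺ couple has the higher reduction potential and acts as the cathode, so E°_cell = +1.92 − (+0.15) = 1.77 V.
Balancing electrons gives n = 2; the reaction quotient is Q = [Sn⁴⁺]·[Co²⁺]^2/([Sn²⁺]·[Co³⁺]^2) = 2.52 × 10^5.
E = E° − (RT/nF) ln Q = 1.77 − (8.314×273)/(2×96485) × (12.438) = 1.770 − 0.146 = 1.624 V.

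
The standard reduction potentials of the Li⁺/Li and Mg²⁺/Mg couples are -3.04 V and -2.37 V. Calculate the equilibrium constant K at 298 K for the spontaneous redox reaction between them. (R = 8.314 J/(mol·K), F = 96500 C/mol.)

4.6 × 10^22

E°_cell = -2.37 − (-3.04) = 0.67 V, with n = 2 electrons transferred.
At equilibrium E = 0, so the Nernst equation gives ln K = nFE°/RT = (2)(96500)(0.67)/((8.314)(298)) = 52.19.
K = e^52.19 = 4.6 × 10^22.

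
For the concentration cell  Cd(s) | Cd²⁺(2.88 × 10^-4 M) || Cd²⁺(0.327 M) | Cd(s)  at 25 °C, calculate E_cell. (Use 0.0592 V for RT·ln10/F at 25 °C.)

Both half-cells are Cd²⁺/Cd, so E°_cell = 0. The concentrated side is the cathode; the cell reaction moves Cd²⁺ from high to low concentration with n = 2.
Q = [Cd²⁺]_dilute/[Cd²⁺]_conc = 2.88 × 10^-4/0.327 = 8.81 × 10^-4.
E = 0 − (0.0592/2) log Q = −(0.0592/2)(-3.055) = 0.0904 V.

0.090 V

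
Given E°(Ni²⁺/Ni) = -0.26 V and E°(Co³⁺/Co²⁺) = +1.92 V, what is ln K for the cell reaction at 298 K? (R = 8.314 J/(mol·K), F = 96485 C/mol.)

E°_cell = +1.92 − (-0.26) = 2.18 V, with n = 2 electrons transferred.
At equilibrium E = 0, so the Nernst equation gives ln K = nFE°/RT = (2)(96485)(2.18)/((8.314)(298)) = 169.79.

ln K = 169.8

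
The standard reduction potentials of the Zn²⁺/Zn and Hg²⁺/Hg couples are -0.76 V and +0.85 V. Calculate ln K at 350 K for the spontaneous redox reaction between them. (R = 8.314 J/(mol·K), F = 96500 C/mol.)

ln K = 106.8

E°_cell = +0.85 − (-0.76) = 1.61 V, with n = 2 electrons transferred.
At equilibrium E = 0, so the Nernst equation gives ln K = nFE°/RT = (2)(96500)(1.61)/((8.314)(350)) = 106.78.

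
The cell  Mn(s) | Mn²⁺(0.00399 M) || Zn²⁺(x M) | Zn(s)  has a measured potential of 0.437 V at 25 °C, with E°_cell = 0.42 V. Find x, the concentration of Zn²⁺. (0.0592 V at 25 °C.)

0.015 M

From the Nernst equation, log Q = n(E° − E)/0.0592 = 2(0.42 − 0.437)/0.0592 = -0.574, so Q = 0.266.
With Q = [Mn²⁺]/[Zn²⁺] and the known concentrations, [Zn²⁺] in the denominator gives [Zn²⁺] = 0.015 M.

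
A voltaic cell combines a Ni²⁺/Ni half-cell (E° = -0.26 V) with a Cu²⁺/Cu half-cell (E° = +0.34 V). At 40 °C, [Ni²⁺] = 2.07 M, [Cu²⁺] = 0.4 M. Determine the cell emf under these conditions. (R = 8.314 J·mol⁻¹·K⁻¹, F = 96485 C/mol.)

0.578 V

The Cu²⁺/Cu couple has the higher reduction potential and acts as the cathode, so E°_cell = +0.34 − (-0.26) = 0.60 V.
Balancing electrons gives n = 2; the reaction quotient is Q = [Ni²⁺]/[Cu²⁺] = 5.17.
E = E° − (RT/nF) ln Q = 0.60 − (8.314×313)/(2×96485) × (1.644) = 0.600 − 0.022 = 0.578 V.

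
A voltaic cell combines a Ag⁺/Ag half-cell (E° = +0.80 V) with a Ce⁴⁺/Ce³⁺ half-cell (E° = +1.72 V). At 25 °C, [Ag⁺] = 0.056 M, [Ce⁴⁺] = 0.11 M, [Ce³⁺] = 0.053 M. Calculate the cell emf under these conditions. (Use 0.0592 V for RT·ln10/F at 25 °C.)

1.01 V

The Ce⁴⁺/Ce³⁺ couple has the higher reduction potential and acts as the cathode, so E°_cell = +1.72 − (+0.80) = 0.92 V.
Balancing electrons gives n = 1; the reaction quotient is Q = [Ag⁺]·[Ce³⁺]/[Ce⁴⁺] = 0.0270.
At 25 °C, E = E° − (0.0592/n) log Q = 0.92 − (0.0592/1)(-1.569) = 0.920 + 0.093 = 1.013 V.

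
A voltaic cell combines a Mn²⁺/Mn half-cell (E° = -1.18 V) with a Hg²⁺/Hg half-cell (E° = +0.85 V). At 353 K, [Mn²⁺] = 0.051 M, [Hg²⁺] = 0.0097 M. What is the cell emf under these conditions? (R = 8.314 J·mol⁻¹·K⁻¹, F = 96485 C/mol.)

2.00 V

The Hg²⁺/Hg couple has the higher reduction potential and acts as the cathode, so E°_cell = +0.85 − (-1.18) = 2.03 V.
Balancing electrons gives n = 2; the reaction quotient is Q = [Mn²⁺]/[Hg²⁺] = 5.26.
E = E° − (RT/nF) ln Q = 2.03 − (8.314×353)/(2×96485) × (1.660) = 2.030 − 0.025 = 2.005 V.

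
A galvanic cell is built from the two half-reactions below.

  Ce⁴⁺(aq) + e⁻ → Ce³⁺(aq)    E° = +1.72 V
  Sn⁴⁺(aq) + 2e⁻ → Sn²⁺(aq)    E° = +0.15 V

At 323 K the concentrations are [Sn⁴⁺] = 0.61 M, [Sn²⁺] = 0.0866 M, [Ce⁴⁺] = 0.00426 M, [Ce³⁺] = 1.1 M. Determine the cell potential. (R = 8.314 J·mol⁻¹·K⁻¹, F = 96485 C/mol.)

1.39 V

The Ce⁴⁺/Ce³⁺ couple has the higher reduction potential and acts as the cathode, so E°_cell = +1.72 − (+0.15) = 1.57 V.
Balancing electrons gives n = 2; the reaction quotient is Q = [Sn⁴⁺]·[Ce³⁺]^2/([Sn²⁺]·[Ce⁴⁺]^2) = 4.7 × 10^5.
E = E° − (RT/nF) ln Q = 1.57 − (8.314×323)/(2×96485) × (13.060) = 1.570 − 0.182 = 1.388 V.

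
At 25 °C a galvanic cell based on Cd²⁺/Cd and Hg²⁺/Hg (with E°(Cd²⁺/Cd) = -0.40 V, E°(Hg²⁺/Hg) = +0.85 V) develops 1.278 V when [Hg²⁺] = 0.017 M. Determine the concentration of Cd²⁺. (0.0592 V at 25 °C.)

From the Nernst equation, log Q = n(E° − E)/0.0592 = 2(1.25 − 1.278)/0.0592 = -0.946, so Q = 0.113.
With Q = [Cd²⁺]/[Hg²⁺] and the known concentrations, [Cd²⁺] in the numerator gives [Cd²⁺] = 0.0019 M.

0.0019 M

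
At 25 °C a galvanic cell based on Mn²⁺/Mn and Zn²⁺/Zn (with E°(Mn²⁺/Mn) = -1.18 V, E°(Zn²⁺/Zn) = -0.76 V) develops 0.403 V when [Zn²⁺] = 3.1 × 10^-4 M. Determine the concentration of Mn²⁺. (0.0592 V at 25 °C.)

From the Nernst equation, log Q = n(E° − E)/0.0592 = 2(0.42 − 0.403)/0.0592 = 0.574, so Q = 3.75.
With Q = [Mn²⁺]/[Zn²⁺] and the known concentrations, [Mn²⁺] in the numerator gives [Mn²⁺] = 0.0012 M.

0.0012 M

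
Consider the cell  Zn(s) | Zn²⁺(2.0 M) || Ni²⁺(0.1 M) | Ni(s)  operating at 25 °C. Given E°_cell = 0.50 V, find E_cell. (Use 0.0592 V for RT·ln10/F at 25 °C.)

0.461 V

Balancing electrons gives n = 2; the reaction quotient is Q = [Zn²⁺]/[Ni²⁺] = 20.0.
At 25 °C, E = E° − (0.0592/n) log Q = 0.50 − (0.0592/2)(1.301) = 0.500 − 0.039 = 0.461 V.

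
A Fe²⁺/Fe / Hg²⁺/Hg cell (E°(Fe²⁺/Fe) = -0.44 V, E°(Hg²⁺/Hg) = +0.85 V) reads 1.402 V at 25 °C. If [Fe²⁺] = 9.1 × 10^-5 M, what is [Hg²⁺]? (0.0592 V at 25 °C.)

From the Nernst equation, log Q = n(E° − E)/0.0592 = 2(1.29 − 1.402)/0.0592 = -3.784, so Q = 1.65 × 10^-4.
With Q = [Fe²⁺]/[Hg²⁺] and the known concentrations, [Hg²⁺] in the denominator gives [Hg²⁺] = 0.55 M.

0.55 M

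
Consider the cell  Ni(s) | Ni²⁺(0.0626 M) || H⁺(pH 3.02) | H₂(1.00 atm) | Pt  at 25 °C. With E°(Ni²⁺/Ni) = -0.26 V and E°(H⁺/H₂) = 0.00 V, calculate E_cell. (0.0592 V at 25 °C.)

The hydrogen couple is the cathode, so E°_cell = 0.26 V; n = 2.
[H⁺] = 10^(−3.02) = 9.5 × 10^-4 M, and Q = [Ni²⁺]·P(H₂) / [H⁺]^2 = 6.86 × 10^4.
E = E° − (0.0592/2) log Q = 0.26 − (0.0592/2)(4.837) = 0.117 V.

0.12 V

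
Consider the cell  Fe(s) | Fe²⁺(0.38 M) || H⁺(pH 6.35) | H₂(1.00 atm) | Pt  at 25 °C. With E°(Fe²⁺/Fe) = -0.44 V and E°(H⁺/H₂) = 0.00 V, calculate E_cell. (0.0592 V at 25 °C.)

The hydrogen couple is the cathode, so E°_cell = 0.44 V; n = 2.
[H⁺] = 10^(−6.35) = 4.5 × 10^-7 M, and Q = [Fe²⁺]·P(H₂) / [H⁺]^2 = 1.9 × 10^12.
E = E° − (0.0592/2) log Q = 0.44 − (0.0592/2)(12.280) = 0.077 V.

0.077 V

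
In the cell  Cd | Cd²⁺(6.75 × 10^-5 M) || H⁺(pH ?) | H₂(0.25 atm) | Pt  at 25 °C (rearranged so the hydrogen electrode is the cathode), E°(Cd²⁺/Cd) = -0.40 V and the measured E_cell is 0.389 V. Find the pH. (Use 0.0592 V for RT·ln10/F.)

pH = 2.57

E°_cell = 0.40 V and n = 2.
log Q = n(E° − E)/0.0592 = 2×(0.40 − 0.389)/0.0592 = 0.372.
With Q = [Cd²⁺]·P(H₂) / [H⁺]^2, solving for [H⁺] gives log[H⁺] = -2.572, so pH = 2.57.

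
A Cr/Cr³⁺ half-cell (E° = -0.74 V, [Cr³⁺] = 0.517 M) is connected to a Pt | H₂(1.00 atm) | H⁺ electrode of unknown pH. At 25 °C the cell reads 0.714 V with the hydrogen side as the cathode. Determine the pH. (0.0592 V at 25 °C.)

pH = 0.53

E°_cell = 0.74 V and n = 6.
log Q = n(E° − E)/0.0592 = 6×(0.74 − 0.714)/0.0592 = 2.635.
With Q = [Cr³⁺]^2·P(H₂)^3 / [H⁺]^6, solving for [H⁺] gives log[H⁺] = -0.535, so pH = 0.53.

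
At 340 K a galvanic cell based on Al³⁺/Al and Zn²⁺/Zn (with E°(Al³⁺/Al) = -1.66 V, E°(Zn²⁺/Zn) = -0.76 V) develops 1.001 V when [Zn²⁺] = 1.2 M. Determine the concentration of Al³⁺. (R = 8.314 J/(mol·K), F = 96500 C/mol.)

4.2 × 10^-5 M

From the Nernst equation, ln Q = nF(E° − E)/RT = 6×96500×(0.90 − 1.001)/(8.314×340) = -20.688, so Q = 1.04 × 10^-9.
With Q = [Al³⁺]^2/[Zn²⁺]^3 and the known concentrations, [Al³⁺]^2 in the numerator gives [Al³⁺] = 4.2 × 10^-5 M.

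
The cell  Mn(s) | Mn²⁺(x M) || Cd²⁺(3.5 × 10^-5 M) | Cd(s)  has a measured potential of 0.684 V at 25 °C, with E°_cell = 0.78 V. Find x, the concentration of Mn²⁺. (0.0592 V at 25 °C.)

0.061 M

From the Nernst equation, log Q = n(E° − E)/0.0592 = 2(0.78 − 0.684)/0.0592 = 3.243, so Q = 1750.
With Q = [Mn²⁺]/[Cd²⁺] and the known concentrations, [Mn²⁺] in the numerator gives [Mn²⁺] = 0.061 M.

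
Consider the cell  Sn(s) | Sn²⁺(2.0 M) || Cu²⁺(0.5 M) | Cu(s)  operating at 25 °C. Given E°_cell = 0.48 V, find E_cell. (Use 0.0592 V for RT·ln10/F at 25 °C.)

0.462 V

Balancing electrons gives n = 2; the reaction quotient is Q = [Sn²⁺]/[Cu²⁺] = 4.00.
At 25 °C, E = E° − (0.0592/n) log Q = 0.48 − (0.0592/2)(0.602) = 0.480 − 0.018 = 0.462 V.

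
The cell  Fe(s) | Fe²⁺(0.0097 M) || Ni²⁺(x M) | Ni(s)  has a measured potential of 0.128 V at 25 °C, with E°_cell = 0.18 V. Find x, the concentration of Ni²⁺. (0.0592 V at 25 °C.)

1.7 × 10^-4 M

From the Nernst equation, log Q = n(E° − E)/0.0592 = 2(0.18 − 0.128)/0.0592 = 1.757, so Q = 57.1.
With Q = [Fe²⁺]/[Ni²⁺] and the known concentrations, [Ni²⁺] in the denominator gives [Ni²⁺] = 1.7 × 10^-4 M.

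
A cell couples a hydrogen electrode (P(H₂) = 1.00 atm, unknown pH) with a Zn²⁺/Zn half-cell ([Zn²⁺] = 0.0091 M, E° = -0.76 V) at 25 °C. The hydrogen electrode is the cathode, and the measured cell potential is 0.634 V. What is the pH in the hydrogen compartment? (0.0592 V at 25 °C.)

pH = 3.15

E°_cell = 0.76 V and n = 2.
log Q = n(E° − E)/0.0592 = 2×(0.76 − 0.634)/0.0592 = 4.257.
With Q = [Zn²⁺]·P(H₂) / [H⁺]^2, solving for [H⁺] gives log[H⁺] = -3.149, so pH = 3.15.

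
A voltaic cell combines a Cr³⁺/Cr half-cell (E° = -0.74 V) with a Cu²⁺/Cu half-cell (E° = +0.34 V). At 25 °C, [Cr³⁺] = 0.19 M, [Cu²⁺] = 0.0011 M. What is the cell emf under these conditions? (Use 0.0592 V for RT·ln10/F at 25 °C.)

The Cu²⁺/Cu couple has the higher reduction potential and acts as the cathode, so E°_cell = +0.34 − (-0.74) = 1.08 V.
Balancing electrons gives n = 6; the reaction quotient is Q = [Cr³⁺]^2/[Cu²⁺]^3 = 2.71 × 10^7.
At 25 °C, E = E° − (0.0592/n) log Q = 1.08 − (0.0592/6)(7.433) = 1.080 − 0.073 = 1.007 V.

1.01 V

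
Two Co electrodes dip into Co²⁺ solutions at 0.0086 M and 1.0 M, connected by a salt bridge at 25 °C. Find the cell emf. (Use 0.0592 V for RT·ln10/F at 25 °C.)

Both half-cells are Co²⁺/Co, so E°_cell = 0. The concentrated side is the cathode; the cell reaction moves Co²⁺ from high to low concentration with n = 2.
Q = [Co²⁺]_dilute/[Co²⁺]_conc = 0.0086/1.0 = 0.00860.
E = 0 − (0.0592/2) log Q = −(0.0592/2)(-2.066) = 0.0612 V.

0.061 V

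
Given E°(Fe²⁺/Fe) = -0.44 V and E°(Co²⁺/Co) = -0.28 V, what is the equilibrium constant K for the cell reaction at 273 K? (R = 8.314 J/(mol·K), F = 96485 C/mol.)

8.1 × 10^5

E°_cell = -0.28 − (-0.44) = 0.16 V, with n = 2 electrons transferred.
At equilibrium E = 0, so the Nernst equation gives ln K = nFE°/RT = (2)(96485)(0.16)/((8.314)(273)) = 13.60.
K = e^13.60 = 8.1 × 10^5.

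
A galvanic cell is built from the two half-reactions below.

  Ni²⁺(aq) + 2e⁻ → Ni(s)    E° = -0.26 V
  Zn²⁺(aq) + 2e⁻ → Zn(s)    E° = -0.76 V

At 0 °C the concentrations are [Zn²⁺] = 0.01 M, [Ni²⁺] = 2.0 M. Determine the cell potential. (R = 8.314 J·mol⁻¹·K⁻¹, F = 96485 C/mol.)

The Ni²⁺/Ni couple has the higher reduction potential and acts as the cathode, so E°_cell = -0.26 − (-0.76) = 0.50 V.
Balancing electrons gives n = 2; the reaction quotient is Q = [Zn²⁺]/[Ni²⁺] = 0.00500.
E = E° − (RT/nF) ln Q = 0.50 − (8.314×273)/(2×96485) × (-5.298) = 0.500 + 0.062 = 0.562 V.

0.562 V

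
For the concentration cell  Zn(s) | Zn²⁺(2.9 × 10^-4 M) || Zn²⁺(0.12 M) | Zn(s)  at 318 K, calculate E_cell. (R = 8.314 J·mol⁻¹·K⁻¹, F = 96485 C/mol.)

0.083 V

Both half-cells are Zn²⁺/Zn, so E°_cell = 0. The concentrated side is the cathode; the cell reaction moves Zn²⁺ from high to low concentration with n = 2.
Q = [Zn²⁺]_dilute/[Zn²⁺]_conc = 2.9 × 10^-4/0.12 = 0.00242.
E = 0 − (RT/nF) ln Q = −((8.314×318)/(2×96485))(-6.025) = 0.0825 V.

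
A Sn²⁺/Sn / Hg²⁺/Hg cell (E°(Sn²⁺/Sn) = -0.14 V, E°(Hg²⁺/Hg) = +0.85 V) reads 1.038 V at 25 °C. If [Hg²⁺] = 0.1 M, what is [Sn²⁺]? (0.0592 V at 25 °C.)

0.0024 M

From the Nernst equation, log Q = n(E° − E)/0.0592 = 2(0.99 − 1.038)/0.0592 = -1.622, so Q = 0.0239.
With Q = [Sn²⁺]/[Hg²⁺] and the known concentrations, [Sn²⁺] in the numerator gives [Sn²⁺] = 0.0024 M.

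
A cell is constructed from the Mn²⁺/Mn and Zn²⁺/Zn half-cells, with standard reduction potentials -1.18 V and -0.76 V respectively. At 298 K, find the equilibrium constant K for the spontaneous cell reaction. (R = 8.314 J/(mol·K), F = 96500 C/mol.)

1.6 × 10^14

E°_cell = -0.76 − (-1.18) = 0.42 V, with n = 2 electrons transferred.
At equilibrium E = 0, so the Nernst equation gives ln K = nFE°/RT = (2)(96500)(0.42)/((8.314)(298)) = 32.72.
K = e^32.72 = 1.6 × 10^14.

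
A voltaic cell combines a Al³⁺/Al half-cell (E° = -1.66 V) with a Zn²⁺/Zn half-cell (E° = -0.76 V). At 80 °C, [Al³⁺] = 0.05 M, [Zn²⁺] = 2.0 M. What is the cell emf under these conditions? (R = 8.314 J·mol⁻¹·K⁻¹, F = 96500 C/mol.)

The Zn²⁺/Zn couple has the higher reduction potential and acts as the cathode, so E°_cell = -0.76 − (-1.66) = 0.90 V.
Balancing electrons gives n = 6; the reaction quotient is Q = [Al³⁺]^2/[Zn²⁺]^3 = 3.13 × 10^-4.
E = E° − (RT/nF) ln Q = 0.90 − (8.314×353)/(6×96500) × (-8.071) = 0.900 + 0.041 = 0.941 V.

0.941 V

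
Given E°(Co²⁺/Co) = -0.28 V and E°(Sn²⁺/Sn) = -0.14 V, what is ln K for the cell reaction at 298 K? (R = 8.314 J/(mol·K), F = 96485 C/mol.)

ln K = 10.9

E°_cell = -0.14 − (-0.28) = 0.14 V, with n = 2 electrons transferred.
At equilibrium E = 0, so the Nernst equation gives ln K = nFE°/RT = (2)(96485)(0.14)/((8.314)(298)) = 10.90.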